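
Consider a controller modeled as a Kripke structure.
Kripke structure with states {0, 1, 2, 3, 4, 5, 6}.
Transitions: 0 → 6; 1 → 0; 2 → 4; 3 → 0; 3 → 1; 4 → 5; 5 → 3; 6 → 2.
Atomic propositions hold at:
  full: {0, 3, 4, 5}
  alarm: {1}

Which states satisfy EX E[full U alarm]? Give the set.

E[full U alarm]: least fixpoint, start Z0 = Sat(alarm) = {1}, add states in Sat(full) with some successor in Z. Z1 = {1, 3}; Z2 = {1, 3, 5}; Z3 = {1, 3, 4, 5}; fixed.
Sat(E[full U alarm]) = {1, 3, 4, 5}
Sat(EX E[full U alarm]) = {s : some successor in {1, 3, 4, 5}} = {2, 3, 4, 5}

{2, 3, 4, 5}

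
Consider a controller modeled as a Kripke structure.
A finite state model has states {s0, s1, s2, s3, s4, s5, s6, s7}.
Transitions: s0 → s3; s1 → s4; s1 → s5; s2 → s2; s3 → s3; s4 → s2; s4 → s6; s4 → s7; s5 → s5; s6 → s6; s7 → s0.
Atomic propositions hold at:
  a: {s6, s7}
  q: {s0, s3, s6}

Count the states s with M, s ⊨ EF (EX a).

Sat(EX a) = {s : some successor in {s6, s7}} = {s4, s6}
EF (EX a): least fixpoint, start Z0 = {s4, s6}, add states with some successor in Z. Z1 = {s1, s4, s6}; fixed.
Sat(EF (EX a)) = {s1, s4, s6}
|Sat(EF (EX a))| = |{s1, s4, s6}| = 3.

3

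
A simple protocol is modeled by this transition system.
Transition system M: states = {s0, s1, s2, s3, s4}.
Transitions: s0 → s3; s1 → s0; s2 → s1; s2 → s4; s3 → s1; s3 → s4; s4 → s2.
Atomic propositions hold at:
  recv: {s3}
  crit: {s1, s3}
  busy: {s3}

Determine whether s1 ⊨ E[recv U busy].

No

E[recv U busy]: least fixpoint, start Z0 = Sat(busy) = {s3}, add states in Sat(recv) with some successor in Z. Already a fixed point.
Sat(E[recv U busy]) = {s3}
s1 ∉ Sat(E[recv U busy]) = {s3}, so the formula does not hold at s1.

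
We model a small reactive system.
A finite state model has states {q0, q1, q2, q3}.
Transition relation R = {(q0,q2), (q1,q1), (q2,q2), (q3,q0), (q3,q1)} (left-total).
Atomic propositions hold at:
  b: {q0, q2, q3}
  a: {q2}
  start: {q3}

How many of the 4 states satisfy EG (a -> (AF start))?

2

AF start: least fixpoint, start Z0 = {q3}, add states with every successor in Z. Already a fixed point.
Sat(AF start) = {q3}
Sat(a -> (AF start)) = {q0, q1, q3}
EG (a -> (AF start)): greatest fixpoint, start Z0 = {q0, q1, q3}, keep only states in Sat with some successor in Z. Z1 = {q1, q3}; fixed.
Sat(EG (a -> (AF start))) = {q1, q3}
|Sat(EG (a -> (AF start)))| = |{q1, q3}| = 2.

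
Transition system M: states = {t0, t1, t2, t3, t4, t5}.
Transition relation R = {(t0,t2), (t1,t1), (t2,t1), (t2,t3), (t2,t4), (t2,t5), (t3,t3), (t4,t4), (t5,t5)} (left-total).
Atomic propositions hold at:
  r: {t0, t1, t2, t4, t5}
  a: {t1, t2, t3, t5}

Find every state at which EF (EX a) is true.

Sat(EX a) = {s : some successor in {t1, t2, t3, t5}} = {t0, t1, t2, t3, t5}
EF (EX a): least fixpoint, start Z0 = {t0, t1, t2, t3, t5}, add states with some successor in Z. Already a fixed point.
Sat(EF (EX a)) = {t0, t1, t2, t3, t5}

{t0, t1, t2, t3, t5}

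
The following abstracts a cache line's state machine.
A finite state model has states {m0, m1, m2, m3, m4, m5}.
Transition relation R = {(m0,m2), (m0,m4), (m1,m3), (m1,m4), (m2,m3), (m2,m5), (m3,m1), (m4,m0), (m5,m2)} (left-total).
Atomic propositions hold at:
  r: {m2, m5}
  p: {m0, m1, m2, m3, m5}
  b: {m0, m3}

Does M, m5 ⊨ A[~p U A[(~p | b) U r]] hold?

Sat(~p) = {m4}
Sat(~p | b) = {m0, m3, m4}
A[(~p | b) U r]: least fixpoint, start Z0 = Sat(r) = {m2, m5}, add states in Sat(~p | b) with every successor in Z. Already a fixed point.
Sat(A[(~p | b) U r]) = {m2, m5}
A[~p U A[(~p | b) U r]]: least fixpoint, start Z0 = Sat(A[(~p | b) U r]) = {m2, m5}, add states in Sat(~p) with every successor in Z. Already a fixed point.
Sat(A[~p U A[(~p | b) U r]]) = {m2, m5}
m5 ∈ Sat(A[~p U A[(~p | b) U r]]) = {m2, m5}, so the formula holds at m5.

Yes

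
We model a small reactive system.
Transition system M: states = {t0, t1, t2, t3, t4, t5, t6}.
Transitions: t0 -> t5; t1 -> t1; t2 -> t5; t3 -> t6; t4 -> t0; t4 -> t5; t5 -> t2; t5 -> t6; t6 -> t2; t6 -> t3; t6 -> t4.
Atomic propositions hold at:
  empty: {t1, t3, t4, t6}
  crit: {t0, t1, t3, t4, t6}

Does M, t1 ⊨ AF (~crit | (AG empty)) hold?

Sat(~crit) = {t2, t5}
AG empty: greatest fixpoint, start Z0 = {t1, t3, t4, t6}, keep only states in Sat with every successor in Z. Z1 = {t1, t3}; Z2 = {t1}; fixed.
Sat(AG empty) = {t1}
Sat(~crit | (AG empty)) = {t1, t2, t5}
AF (~crit | (AG empty)): least fixpoint, start Z0 = {t1, t2, t5}, add states with every successor in Z. Z1 = {t0, t1, t2, t5}; Z2 = {t0, t1, t2, t4, t5}; fixed.
Sat(AF (~crit | (AG empty))) = {t0, t1, t2, t4, t5}
t1 ∈ Sat(AF (~crit | (AG empty))) = {t0, t1, t2, t4, t5}, so the formula holds at t1.

Yes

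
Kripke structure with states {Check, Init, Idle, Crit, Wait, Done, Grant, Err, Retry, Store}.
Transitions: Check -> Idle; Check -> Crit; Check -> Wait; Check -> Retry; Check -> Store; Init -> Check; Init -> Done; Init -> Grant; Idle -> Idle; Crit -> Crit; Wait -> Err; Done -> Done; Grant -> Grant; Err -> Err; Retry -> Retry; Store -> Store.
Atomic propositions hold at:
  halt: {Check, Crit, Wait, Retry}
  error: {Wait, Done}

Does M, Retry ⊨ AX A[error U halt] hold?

Yes

A[error U halt]: least fixpoint, start Z0 = Sat(halt) = {Check, Crit, Wait, Retry}, add states in Sat(error) with every successor in Z. Already a fixed point.
Sat(A[error U halt]) = {Check, Crit, Wait, Retry}
Sat(AX A[error U halt]) = {s : every successor in {Check, Crit, Wait, Retry}} = {Crit, Retry}
Retry ∈ Sat(AX A[error U halt]) = {Crit, Retry}, so the formula holds at Retry.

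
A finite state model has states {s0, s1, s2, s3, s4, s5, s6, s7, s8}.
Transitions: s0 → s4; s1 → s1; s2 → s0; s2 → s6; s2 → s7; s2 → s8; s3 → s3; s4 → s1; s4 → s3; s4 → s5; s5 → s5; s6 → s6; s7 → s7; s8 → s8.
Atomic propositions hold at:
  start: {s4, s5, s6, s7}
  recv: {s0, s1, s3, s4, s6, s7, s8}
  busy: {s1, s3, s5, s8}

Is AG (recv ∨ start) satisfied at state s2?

No

Sat(recv ∨ start) = {s0, s1, s3, s4, s5, s6, s7, s8}
AG (recv ∨ start): greatest fixpoint, start Z0 = {s0, s1, s3, s4, s5, s6, s7, s8}, keep only states in Sat with every successor in Z. Already a fixed point.
Sat(AG (recv ∨ start)) = {s0, s1, s3, s4, s5, s6, s7, s8}
s2 ∉ Sat(AG (recv ∨ start)) = {s0, s1, s3, s4, s5, s6, s7, s8}, so the formula does not hold at s2.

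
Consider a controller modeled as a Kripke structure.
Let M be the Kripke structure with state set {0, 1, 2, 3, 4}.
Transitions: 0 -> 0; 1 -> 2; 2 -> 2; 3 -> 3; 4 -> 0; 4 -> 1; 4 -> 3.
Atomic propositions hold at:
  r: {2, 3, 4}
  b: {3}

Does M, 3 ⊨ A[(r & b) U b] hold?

Yes

Sat(r & b) = {3}
A[(r & b) U b]: least fixpoint, start Z0 = Sat(b) = {3}, add states in Sat(r & b) with every successor in Z. Already a fixed point.
Sat(A[(r & b) U b]) = {3}
3 ∈ Sat(A[(r & b) U b]) = {3}, so the formula holds at 3.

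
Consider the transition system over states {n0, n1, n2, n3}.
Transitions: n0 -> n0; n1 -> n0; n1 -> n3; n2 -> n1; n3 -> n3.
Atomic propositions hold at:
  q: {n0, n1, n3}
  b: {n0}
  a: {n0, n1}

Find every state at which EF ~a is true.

Sat(~a) = {n2, n3}
EF ~a: least fixpoint, start Z0 = {n2, n3}, add states with some successor in Z. Z1 = {n1, n2, n3}; fixed.
Sat(EF ~a) = {n1, n2, n3}

{n1, n2, n3}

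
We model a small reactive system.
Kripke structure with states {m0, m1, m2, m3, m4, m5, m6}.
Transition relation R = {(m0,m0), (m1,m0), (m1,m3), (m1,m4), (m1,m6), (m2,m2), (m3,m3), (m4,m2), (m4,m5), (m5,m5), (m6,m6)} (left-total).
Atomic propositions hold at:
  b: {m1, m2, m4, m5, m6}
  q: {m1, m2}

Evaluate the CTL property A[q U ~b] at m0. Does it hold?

Sat(~b) = {m0, m3}
A[q U ~b]: least fixpoint, start Z0 = Sat(~b) = {m0, m3}, add states in Sat(q) with every successor in Z. Already a fixed point.
Sat(A[q U ~b]) = {m0, m3}
m0 ∈ Sat(A[q U ~b]) = {m0, m3}, so the formula holds at m0.

Yes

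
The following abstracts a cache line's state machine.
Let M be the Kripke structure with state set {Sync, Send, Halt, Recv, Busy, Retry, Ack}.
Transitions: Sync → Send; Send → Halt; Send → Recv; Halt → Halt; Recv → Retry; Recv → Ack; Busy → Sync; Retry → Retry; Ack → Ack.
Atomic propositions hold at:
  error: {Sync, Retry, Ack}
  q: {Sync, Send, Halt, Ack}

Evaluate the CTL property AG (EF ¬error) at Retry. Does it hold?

No

Sat(¬error) = {Send, Halt, Recv, Busy}
EF ¬error: least fixpoint, start Z0 = {Send, Halt, Recv, Busy}, add states with some successor in Z. Z1 = {Sync, Send, Halt, Recv, Busy}; fixed.
Sat(EF ¬error) = {Sync, Send, Halt, Recv, Busy}
AG (EF ¬error): greatest fixpoint, start Z0 = {Sync, Send, Halt, Recv, Busy}, keep only states in Sat with every successor in Z. Z1 = {Sync, Send, Halt, Busy}; Z2 = {Sync, Halt, Busy}; Z3 = {Halt, Busy}; Z4 = {Halt}; fixed.
Sat(AG (EF ¬error)) = {Halt}
Retry ∉ Sat(AG (EF ¬error)) = {Halt}, so the formula does not hold at Retry.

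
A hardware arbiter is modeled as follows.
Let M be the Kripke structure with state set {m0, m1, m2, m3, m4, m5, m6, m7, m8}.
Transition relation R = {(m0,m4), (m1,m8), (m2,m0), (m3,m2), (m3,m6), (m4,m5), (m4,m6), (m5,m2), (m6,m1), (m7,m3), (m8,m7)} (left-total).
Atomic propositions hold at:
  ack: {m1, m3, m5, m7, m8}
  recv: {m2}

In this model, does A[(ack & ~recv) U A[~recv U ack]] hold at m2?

Sat(~recv) = {m0, m1, m3, m4, m5, m6, m7, m8}
Sat(ack & ~recv) = {m1, m3, m5, m7, m8}
A[~recv U ack]: least fixpoint, start Z0 = Sat(ack) = {m1, m3, m5, m7, m8}, add states in Sat(~recv) with every successor in Z. Z1 = {m1, m3, m5, m6, m7, m8}; Z2 = {m1, m3, m4, m5, m6, m7, m8}; Z3 = {m0, m1, m3, m4, m5, m6, m7, m8}; fixed.
Sat(A[~recv U ack]) = {m0, m1, m3, m4, m5, m6, m7, m8}
A[(ack & ~recv) U A[~recv U ack]]: least fixpoint, start Z0 = Sat(A[~recv U ack]) = {m0, m1, m3, m4, m5, m6, m7, m8}, add states in Sat(ack & ~recv) with every successor in Z. Already a fixed point.
Sat(A[(ack & ~recv) U A[~recv U ack]]) = {m0, m1, m3, m4, m5, m6, m7, m8}
m2 ∉ Sat(A[(ack & ~recv) U A[~recv U ack]]) = {m0, m1, m3, m4, m5, m6, m7, m8}, so the formula does not hold at m2.

No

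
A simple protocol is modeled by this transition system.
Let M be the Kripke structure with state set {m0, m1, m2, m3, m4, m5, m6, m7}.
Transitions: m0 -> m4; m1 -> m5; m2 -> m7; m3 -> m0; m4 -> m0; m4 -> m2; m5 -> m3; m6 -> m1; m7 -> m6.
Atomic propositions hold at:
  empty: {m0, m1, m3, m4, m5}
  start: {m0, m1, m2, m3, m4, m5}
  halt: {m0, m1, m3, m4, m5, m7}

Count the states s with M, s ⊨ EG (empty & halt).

Sat(empty & halt) = {m0, m1, m3, m4, m5}
EG (empty & halt): greatest fixpoint, start Z0 = {m0, m1, m3, m4, m5}, keep only states in Sat with some successor in Z. Already a fixed point.
Sat(EG (empty & halt)) = {m0, m1, m3, m4, m5}
|Sat(EG (empty & halt))| = |{m0, m1, m3, m4, m5}| = 5.

5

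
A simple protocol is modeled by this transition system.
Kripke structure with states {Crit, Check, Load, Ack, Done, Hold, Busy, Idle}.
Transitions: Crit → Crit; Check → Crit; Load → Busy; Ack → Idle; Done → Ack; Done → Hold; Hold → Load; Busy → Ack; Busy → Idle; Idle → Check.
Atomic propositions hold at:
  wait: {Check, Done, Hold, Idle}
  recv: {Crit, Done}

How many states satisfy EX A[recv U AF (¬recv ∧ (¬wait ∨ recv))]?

Sat(¬recv) = {Check, Load, Ack, Hold, Busy, Idle}
Sat(¬wait) = {Crit, Load, Ack, Busy}
Sat(¬wait ∨ recv) = {Crit, Load, Ack, Done, Busy}
Sat(¬recv ∧ (¬wait ∨ recv)) = {Load, Ack, Busy}
AF (¬recv ∧ (¬wait ∨ recv)): least fixpoint, start Z0 = {Load, Ack, Busy}, add states with every successor in Z. Z1 = {Load, Ack, Hold, Busy}; Z2 = {Load, Ack, Done, Hold, Busy}; fixed.
Sat(AF (¬recv ∧ (¬wait ∨ recv))) = {Load, Ack, Done, Hold, Busy}
A[recv U AF (¬recv ∧ (¬wait ∨ recv))]: least fixpoint, start Z0 = Sat(AF (¬recv ∧ (¬wait ∨ recv))) = {Load, Ack, Done, Hold, Busy}, add states in Sat(recv) with every successor in Z. Already a fixed point.
Sat(A[recv U AF (¬recv ∧ (¬wait ∨ recv))]) = {Load, Ack, Done, Hold, Busy}
Sat(EX A[recv U AF (¬recv ∧ (¬wait ∨ recv))]) = {s : some successor in {Load, Ack, Done, Hold, Busy}} = {Load, Done, Hold, Busy}
|Sat(EX A[recv U AF (¬recv ∧ (¬wait ∨ recv))])| = |{Load, Done, Hold, Busy}| = 4.

4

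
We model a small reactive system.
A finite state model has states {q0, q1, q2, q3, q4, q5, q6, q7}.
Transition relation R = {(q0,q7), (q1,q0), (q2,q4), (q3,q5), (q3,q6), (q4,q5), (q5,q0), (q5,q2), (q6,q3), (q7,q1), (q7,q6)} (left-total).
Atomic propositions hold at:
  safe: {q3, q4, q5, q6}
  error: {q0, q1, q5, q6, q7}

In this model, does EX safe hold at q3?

Yes

Sat(EX safe) = {s : some successor in {q3, q4, q5, q6}} = {q2, q3, q4, q6, q7}
q3 ∈ Sat(EX safe) = {q2, q3, q4, q6, q7}, so the formula holds at q3.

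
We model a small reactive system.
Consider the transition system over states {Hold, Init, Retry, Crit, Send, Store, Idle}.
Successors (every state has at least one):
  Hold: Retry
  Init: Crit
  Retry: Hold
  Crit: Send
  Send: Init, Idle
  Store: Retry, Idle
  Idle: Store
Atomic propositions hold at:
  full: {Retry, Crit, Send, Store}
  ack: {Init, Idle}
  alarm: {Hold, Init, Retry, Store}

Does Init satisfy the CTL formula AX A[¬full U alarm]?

No

Sat(¬full) = {Hold, Init, Idle}
A[¬full U alarm]: least fixpoint, start Z0 = Sat(alarm) = {Hold, Init, Retry, Store}, add states in Sat(¬full) with every successor in Z. Z1 = {Hold, Init, Retry, Store, Idle}; fixed.
Sat(A[¬full U alarm]) = {Hold, Init, Retry, Store, Idle}
Sat(AX A[¬full U alarm]) = {s : every successor in {Hold, Init, Retry, Store, Idle}} = {Hold, Retry, Send, Store, Idle}
Init ∉ Sat(AX A[¬full U alarm]) = {Hold, Retry, Send, Store, Idle}, so the formula does not hold at Init.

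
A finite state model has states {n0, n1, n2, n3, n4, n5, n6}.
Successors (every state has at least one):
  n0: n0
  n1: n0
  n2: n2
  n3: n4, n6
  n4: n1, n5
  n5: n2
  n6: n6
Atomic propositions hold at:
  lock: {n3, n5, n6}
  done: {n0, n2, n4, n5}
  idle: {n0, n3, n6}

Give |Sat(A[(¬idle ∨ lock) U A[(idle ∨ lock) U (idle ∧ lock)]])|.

Sat(¬idle) = {n1, n2, n4, n5}
Sat(¬idle ∨ lock) = {n1, n2, n3, n4, n5, n6}
Sat(idle ∨ lock) = {n0, n3, n5, n6}
Sat(idle ∧ lock) = {n3, n6}
A[(idle ∨ lock) U (idle ∧ lock)]: least fixpoint, start Z0 = Sat((idle ∧ lock)) = {n3, n6}, add states in Sat(idle ∨ lock) with every successor in Z. Already a fixed point.
Sat(A[(idle ∨ lock) U (idle ∧ lock)]) = {n3, n6}
A[(¬idle ∨ lock) U A[(idle ∨ lock) U (idle ∧ lock)]]: least fixpoint, start Z0 = Sat(A[(idle ∨ lock) U (idle ∧ lock)]) = {n3, n6}, add states in Sat(¬idle ∨ lock) with every successor in Z. Already a fixed point.
Sat(A[(¬idle ∨ lock) U A[(idle ∨ lock) U (idle ∧ lock)]]) = {n3, n6}
|Sat(A[(¬idle ∨ lock) U A[(idle ∨ lock) U (idle ∧ lock)]])| = |{n3, n6}| = 2.

2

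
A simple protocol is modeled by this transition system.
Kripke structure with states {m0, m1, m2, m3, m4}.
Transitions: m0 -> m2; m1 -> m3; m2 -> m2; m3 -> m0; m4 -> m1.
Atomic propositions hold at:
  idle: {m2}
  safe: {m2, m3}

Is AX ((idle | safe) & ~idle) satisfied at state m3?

No

Sat(idle | safe) = {m2, m3}
Sat(~idle) = {m0, m1, m3, m4}
Sat((idle | safe) & ~idle) = {m3}
Sat(AX ((idle | safe) & ~idle)) = {s : every successor in {m3}} = {m1}
m3 ∉ Sat(AX ((idle | safe) & ~idle)) = {m1}, so the formula does not hold at m3.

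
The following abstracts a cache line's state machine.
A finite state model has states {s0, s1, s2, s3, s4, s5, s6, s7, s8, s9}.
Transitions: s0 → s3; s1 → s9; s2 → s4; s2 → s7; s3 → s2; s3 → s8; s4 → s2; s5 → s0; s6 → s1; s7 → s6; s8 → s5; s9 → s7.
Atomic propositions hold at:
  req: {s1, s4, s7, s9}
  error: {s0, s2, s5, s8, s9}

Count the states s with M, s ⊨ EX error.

5

Sat(EX error) = {s : some successor in {s0, s2, s5, s8, s9}} = {s1, s3, s4, s5, s8}
|Sat(EX error)| = |{s1, s3, s4, s5, s8}| = 5.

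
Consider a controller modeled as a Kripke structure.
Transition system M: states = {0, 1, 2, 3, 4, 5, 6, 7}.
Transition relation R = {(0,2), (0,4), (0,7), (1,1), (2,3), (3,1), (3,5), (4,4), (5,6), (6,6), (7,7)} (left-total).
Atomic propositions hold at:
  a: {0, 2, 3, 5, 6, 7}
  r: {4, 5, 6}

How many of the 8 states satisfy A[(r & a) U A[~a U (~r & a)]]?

Sat(r & a) = {5, 6}
Sat(~a) = {1, 4}
Sat(~r) = {0, 1, 2, 3, 7}
Sat(~r & a) = {0, 2, 3, 7}
A[~a U (~r & a)]: least fixpoint, start Z0 = Sat((~r & a)) = {0, 2, 3, 7}, add states in Sat(~a) with every successor in Z. Already a fixed point.
Sat(A[~a U (~r & a)]) = {0, 2, 3, 7}
A[(r & a) U A[~a U (~r & a)]]: least fixpoint, start Z0 = Sat(A[~a U (~r & a)]) = {0, 2, 3, 7}, add states in Sat(r & a) with every successor in Z. Already a fixed point.
Sat(A[(r & a) U A[~a U (~r & a)]]) = {0, 2, 3, 7}
|Sat(A[(r & a) U A[~a U (~r & a)]])| = |{0, 2, 3, 7}| = 4.

4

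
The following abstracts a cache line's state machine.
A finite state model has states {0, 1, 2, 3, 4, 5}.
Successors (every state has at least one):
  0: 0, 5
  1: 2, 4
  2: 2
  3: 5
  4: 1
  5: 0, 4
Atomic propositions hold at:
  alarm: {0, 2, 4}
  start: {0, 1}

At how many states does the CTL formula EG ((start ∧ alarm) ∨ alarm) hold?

Sat(start ∧ alarm) = {0}
Sat((start ∧ alarm) ∨ alarm) = {0, 2, 4}
EG ((start ∧ alarm) ∨ alarm): greatest fixpoint, start Z0 = {0, 2, 4}, keep only states in Sat with some successor in Z. Z1 = {0, 2}; fixed.
Sat(EG ((start ∧ alarm) ∨ alarm)) = {0, 2}
|Sat(EG ((start ∧ alarm) ∨ alarm))| = |{0, 2}| = 2.

2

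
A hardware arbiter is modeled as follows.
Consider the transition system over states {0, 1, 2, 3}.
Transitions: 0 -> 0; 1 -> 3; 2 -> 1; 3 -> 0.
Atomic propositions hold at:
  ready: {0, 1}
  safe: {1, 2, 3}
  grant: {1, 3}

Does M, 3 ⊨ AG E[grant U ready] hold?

Yes

E[grant U ready]: least fixpoint, start Z0 = Sat(ready) = {0, 1}, add states in Sat(grant) with some successor in Z. Z1 = {0, 1, 3}; fixed.
Sat(E[grant U ready]) = {0, 1, 3}
AG E[grant U ready]: greatest fixpoint, start Z0 = {0, 1, 3}, keep only states in Sat with every successor in Z. Already a fixed point.
Sat(AG E[grant U ready]) = {0, 1, 3}
3 ∈ Sat(AG E[grant U ready]) = {0, 1, 3}, so the formula holds at 3.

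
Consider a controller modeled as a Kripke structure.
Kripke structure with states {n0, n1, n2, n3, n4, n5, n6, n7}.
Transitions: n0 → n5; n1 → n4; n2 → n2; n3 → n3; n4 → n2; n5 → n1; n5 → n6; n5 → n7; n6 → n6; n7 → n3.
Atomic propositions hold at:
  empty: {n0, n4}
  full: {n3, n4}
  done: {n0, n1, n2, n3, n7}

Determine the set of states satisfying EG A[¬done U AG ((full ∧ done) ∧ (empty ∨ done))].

Sat(¬done) = {n4, n5, n6}
Sat(full ∧ done) = {n3}
Sat(empty ∨ done) = {n0, n1, n2, n3, n4, n7}
Sat((full ∧ done) ∧ (empty ∨ done)) = {n3}
AG ((full ∧ done) ∧ (empty ∨ done)): greatest fixpoint, start Z0 = {n3}, keep only states in Sat with every successor in Z. Already a fixed point.
Sat(AG ((full ∧ done) ∧ (empty ∨ done))) = {n3}
A[¬done U AG ((full ∧ done) ∧ (empty ∨ done))]: least fixpoint, start Z0 = Sat(AG ((full ∧ done) ∧ (empty ∨ done))) = {n3}, add states in Sat(¬done) with every successor in Z. Already a fixed point.
Sat(A[¬done U AG ((full ∧ done) ∧ (empty ∨ done))]) = {n3}
EG A[¬done U AG ((full ∧ done) ∧ (empty ∨ done))]: greatest fixpoint, start Z0 = {n3}, keep only states in Sat with some successor in Z. Already a fixed point.
Sat(EG A[¬done U AG ((full ∧ done) ∧ (empty ∨ done))]) = {n3}

{n3}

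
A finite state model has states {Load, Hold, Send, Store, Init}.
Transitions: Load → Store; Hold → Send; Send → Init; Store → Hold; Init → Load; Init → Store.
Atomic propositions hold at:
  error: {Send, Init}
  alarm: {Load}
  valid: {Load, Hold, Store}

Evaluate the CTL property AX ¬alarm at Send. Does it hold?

Yes

Sat(¬alarm) = {Hold, Send, Store, Init}
Sat(AX ¬alarm) = {s : every successor in {Hold, Send, Store, Init}} = {Load, Hold, Send, Store}
Send ∈ Sat(AX ¬alarm) = {Load, Hold, Send, Store}, so the formula holds at Send.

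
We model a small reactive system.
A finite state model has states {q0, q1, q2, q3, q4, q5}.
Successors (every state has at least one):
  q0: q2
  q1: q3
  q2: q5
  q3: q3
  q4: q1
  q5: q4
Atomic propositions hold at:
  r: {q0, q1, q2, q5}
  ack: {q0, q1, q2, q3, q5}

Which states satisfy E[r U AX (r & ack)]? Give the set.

{q0, q2, q4, q5}

Sat(r & ack) = {q0, q1, q2, q5}
Sat(AX (r & ack)) = {s : every successor in {q0, q1, q2, q5}} = {q0, q2, q4}
E[r U AX (r & ack)]: least fixpoint, start Z0 = Sat(AX (r & ack)) = {q0, q2, q4}, add states in Sat(r) with some successor in Z. Z1 = {q0, q2, q4, q5}; fixed.
Sat(E[r U AX (r & ack)]) = {q0, q2, q4, q5}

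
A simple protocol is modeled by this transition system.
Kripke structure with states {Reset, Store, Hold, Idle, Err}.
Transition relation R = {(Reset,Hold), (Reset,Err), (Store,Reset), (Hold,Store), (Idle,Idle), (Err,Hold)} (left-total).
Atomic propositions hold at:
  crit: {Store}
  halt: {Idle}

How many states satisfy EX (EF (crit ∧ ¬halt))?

Sat(¬halt) = {Reset, Store, Hold, Err}
Sat(crit ∧ ¬halt) = {Store}
EF (crit ∧ ¬halt): least fixpoint, start Z0 = {Store}, add states with some successor in Z. Z1 = {Store, Hold}; Z2 = {Reset, Store, Hold, Err}; fixed.
Sat(EF (crit ∧ ¬halt)) = {Reset, Store, Hold, Err}
Sat(EX (EF (crit ∧ ¬halt))) = {s : some successor in {Reset, Store, Hold, Err}} = {Reset, Store, Hold, Err}
|Sat(EX (EF (crit ∧ ¬halt)))| = |{Reset, Store, Hold, Err}| = 4.

4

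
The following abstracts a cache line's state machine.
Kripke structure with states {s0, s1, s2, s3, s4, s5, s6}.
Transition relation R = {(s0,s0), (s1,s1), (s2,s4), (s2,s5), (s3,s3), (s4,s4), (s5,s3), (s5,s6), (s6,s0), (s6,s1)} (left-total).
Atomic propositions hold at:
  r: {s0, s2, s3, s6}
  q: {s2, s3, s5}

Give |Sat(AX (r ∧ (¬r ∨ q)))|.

1

Sat(¬r) = {s1, s4, s5}
Sat(¬r ∨ q) = {s1, s2, s3, s4, s5}
Sat(r ∧ (¬r ∨ q)) = {s2, s3}
Sat(AX (r ∧ (¬r ∨ q))) = {s : every successor in {s2, s3}} = {s3}
|Sat(AX (r ∧ (¬r ∨ q)))| = |{s3}| = 1.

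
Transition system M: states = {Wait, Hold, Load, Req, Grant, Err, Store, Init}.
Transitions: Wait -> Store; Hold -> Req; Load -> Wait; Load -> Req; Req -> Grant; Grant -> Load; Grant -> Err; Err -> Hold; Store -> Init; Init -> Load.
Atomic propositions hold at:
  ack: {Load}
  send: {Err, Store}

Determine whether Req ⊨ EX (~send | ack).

Sat(~send) = {Wait, Hold, Load, Req, Grant, Init}
Sat(~send | ack) = {Wait, Hold, Load, Req, Grant, Init}
Sat(EX (~send | ack)) = {s : some successor in {Wait, Hold, Load, Req, Grant, Init}} = {Hold, Load, Req, Grant, Err, Store, Init}
Req ∈ Sat(EX (~send | ack)) = {Hold, Load, Req, Grant, Err, Store, Init}, so the formula holds at Req.

Yes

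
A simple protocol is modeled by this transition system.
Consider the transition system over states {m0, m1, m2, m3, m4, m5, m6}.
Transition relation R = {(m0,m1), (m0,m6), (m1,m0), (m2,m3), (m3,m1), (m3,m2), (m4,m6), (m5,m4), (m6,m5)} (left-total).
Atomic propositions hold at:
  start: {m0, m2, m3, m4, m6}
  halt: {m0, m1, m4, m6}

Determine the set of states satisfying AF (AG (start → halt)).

{m0, m1, m4, m5, m6}

Sat(start → halt) = {m0, m1, m4, m5, m6}
AG (start → halt): greatest fixpoint, start Z0 = {m0, m1, m4, m5, m6}, keep only states in Sat with every successor in Z. Already a fixed point.
Sat(AG (start → halt)) = {m0, m1, m4, m5, m6}
AF (AG (start → halt)): least fixpoint, start Z0 = {m0, m1, m4, m5, m6}, add states with every successor in Z. Already a fixed point.
Sat(AF (AG (start → halt))) = {m0, m1, m4, m5, m6}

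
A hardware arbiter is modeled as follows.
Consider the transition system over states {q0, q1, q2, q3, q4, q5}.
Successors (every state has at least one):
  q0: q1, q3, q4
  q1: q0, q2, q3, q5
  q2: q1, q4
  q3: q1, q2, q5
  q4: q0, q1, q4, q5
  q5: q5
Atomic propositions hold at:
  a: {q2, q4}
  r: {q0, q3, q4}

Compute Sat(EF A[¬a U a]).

{q0, q1, q2, q3, q4}

Sat(¬a) = {q0, q1, q3, q5}
A[¬a U a]: least fixpoint, start Z0 = Sat(a) = {q2, q4}, add states in Sat(¬a) with every successor in Z. Already a fixed point.
Sat(A[¬a U a]) = {q2, q4}
EF A[¬a U a]: least fixpoint, start Z0 = {q2, q4}, add states with some successor in Z. Z1 = {q0, q1, q2, q3, q4}; fixed.
Sat(EF A[¬a U a]) = {q0, q1, q2, q3, q4}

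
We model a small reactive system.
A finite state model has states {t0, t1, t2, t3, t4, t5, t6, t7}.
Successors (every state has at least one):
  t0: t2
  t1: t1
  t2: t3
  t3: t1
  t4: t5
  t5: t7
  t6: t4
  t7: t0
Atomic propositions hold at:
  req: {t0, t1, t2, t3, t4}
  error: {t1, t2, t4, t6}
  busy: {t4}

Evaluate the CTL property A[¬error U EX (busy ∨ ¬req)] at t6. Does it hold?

Yes

Sat(¬error) = {t0, t3, t5, t7}
Sat(¬req) = {t5, t6, t7}
Sat(busy ∨ ¬req) = {t4, t5, t6, t7}
Sat(EX (busy ∨ ¬req)) = {s : some successor in {t4, t5, t6, t7}} = {t4, t5, t6}
A[¬error U EX (busy ∨ ¬req)]: least fixpoint, start Z0 = Sat(EX (busy ∨ ¬req)) = {t4, t5, t6}, add states in Sat(¬error) with every successor in Z. Already a fixed point.
Sat(A[¬error U EX (busy ∨ ¬req)]) = {t4, t5, t6}
t6 ∈ Sat(A[¬error U EX (busy ∨ ¬req)]) = {t4, t5, t6}, so the formula holds at t6.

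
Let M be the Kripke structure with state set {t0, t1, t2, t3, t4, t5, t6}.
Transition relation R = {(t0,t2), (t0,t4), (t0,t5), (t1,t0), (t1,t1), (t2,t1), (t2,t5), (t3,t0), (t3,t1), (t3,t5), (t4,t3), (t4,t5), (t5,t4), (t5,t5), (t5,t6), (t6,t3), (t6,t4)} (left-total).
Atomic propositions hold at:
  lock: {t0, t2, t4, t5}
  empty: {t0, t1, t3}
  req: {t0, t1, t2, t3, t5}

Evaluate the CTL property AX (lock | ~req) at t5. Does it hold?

Sat(~req) = {t4, t6}
Sat(lock | ~req) = {t0, t2, t4, t5, t6}
Sat(AX (lock | ~req)) = {s : every successor in {t0, t2, t4, t5, t6}} = {t0, t5}
t5 ∈ Sat(AX (lock | ~req)) = {t0, t5}, so the formula holds at t5.

Yes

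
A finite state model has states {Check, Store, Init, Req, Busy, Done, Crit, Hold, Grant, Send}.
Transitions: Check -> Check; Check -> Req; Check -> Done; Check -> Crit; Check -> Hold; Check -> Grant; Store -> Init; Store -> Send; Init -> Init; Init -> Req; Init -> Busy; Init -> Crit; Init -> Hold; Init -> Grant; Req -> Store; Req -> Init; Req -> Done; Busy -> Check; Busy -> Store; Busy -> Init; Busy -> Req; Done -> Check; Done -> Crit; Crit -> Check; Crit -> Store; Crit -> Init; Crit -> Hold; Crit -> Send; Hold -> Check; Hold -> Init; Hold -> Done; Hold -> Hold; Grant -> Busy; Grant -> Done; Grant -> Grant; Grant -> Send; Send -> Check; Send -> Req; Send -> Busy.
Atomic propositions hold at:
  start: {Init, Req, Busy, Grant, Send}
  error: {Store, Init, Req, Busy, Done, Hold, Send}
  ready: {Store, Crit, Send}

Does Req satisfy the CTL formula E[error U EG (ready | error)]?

Yes

Sat(ready | error) = {Store, Init, Req, Busy, Done, Crit, Hold, Send}
EG (ready | error): greatest fixpoint, start Z0 = {Store, Init, Req, Busy, Done, Crit, Hold, Send}, keep only states in Sat with some successor in Z. Already a fixed point.
Sat(EG (ready | error)) = {Store, Init, Req, Busy, Done, Crit, Hold, Send}
E[error U EG (ready | error)]: least fixpoint, start Z0 = Sat(EG (ready | error)) = {Store, Init, Req, Busy, Done, Crit, Hold, Send}, add states in Sat(error) with some successor in Z. Already a fixed point.
Sat(E[error U EG (ready | error)]) = {Store, Init, Req, Busy, Done, Crit, Hold, Send}
Req ∈ Sat(E[error U EG (ready | error)]) = {Store, Init, Req, Busy, Done, Crit, Hold, Send}, so the formula holds at Req.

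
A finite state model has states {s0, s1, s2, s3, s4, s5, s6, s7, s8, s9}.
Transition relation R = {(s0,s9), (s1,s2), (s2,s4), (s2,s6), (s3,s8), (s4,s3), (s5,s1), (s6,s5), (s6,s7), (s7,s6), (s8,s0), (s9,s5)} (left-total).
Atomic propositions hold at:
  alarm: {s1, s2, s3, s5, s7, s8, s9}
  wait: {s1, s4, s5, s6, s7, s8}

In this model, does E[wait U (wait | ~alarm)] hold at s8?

Yes

Sat(~alarm) = {s0, s4, s6}
Sat(wait | ~alarm) = {s0, s1, s4, s5, s6, s7, s8}
E[wait U (wait | ~alarm)]: least fixpoint, start Z0 = Sat((wait | ~alarm)) = {s0, s1, s4, s5, s6, s7, s8}, add states in Sat(wait) with some successor in Z. Already a fixed point.
Sat(E[wait U (wait | ~alarm)]) = {s0, s1, s4, s5, s6, s7, s8}
s8 ∈ Sat(E[wait U (wait | ~alarm)]) = {s0, s1, s4, s5, s6, s7, s8}, so the formula holds at s8.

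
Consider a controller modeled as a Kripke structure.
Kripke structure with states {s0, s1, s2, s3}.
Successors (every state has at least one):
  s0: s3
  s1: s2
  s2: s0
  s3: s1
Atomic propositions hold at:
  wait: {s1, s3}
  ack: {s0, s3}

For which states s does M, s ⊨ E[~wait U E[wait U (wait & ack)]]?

{s0, s2, s3}

Sat(~wait) = {s0, s2}
Sat(wait & ack) = {s3}
E[wait U (wait & ack)]: least fixpoint, start Z0 = Sat((wait & ack)) = {s3}, add states in Sat(wait) with some successor in Z. Already a fixed point.
Sat(E[wait U (wait & ack)]) = {s3}
E[~wait U E[wait U (wait & ack)]]: least fixpoint, start Z0 = Sat(E[wait U (wait & ack)]) = {s3}, add states in Sat(~wait) with some successor in Z. Z1 = {s0, s3}; Z2 = {s0, s2, s3}; fixed.
Sat(E[~wait U E[wait U (wait & ack)]]) = {s0, s2, s3}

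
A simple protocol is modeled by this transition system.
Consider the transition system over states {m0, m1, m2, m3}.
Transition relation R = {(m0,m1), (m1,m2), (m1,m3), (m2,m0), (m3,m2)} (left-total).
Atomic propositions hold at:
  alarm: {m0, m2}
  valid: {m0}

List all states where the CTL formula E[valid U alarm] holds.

E[valid U alarm]: least fixpoint, start Z0 = Sat(alarm) = {m0, m2}, add states in Sat(valid) with some successor in Z. Already a fixed point.
Sat(E[valid U alarm]) = {m0, m2}

{m0, m2}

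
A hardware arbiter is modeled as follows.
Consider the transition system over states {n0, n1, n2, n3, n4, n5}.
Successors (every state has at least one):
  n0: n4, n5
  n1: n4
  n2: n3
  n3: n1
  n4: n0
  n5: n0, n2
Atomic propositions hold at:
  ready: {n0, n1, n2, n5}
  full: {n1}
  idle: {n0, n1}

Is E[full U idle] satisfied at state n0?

Yes

E[full U idle]: least fixpoint, start Z0 = Sat(idle) = {n0, n1}, add states in Sat(full) with some successor in Z. Already a fixed point.
Sat(E[full U idle]) = {n0, n1}
n0 ∈ Sat(E[full U idle]) = {n0, n1}, so the formula holds at n0.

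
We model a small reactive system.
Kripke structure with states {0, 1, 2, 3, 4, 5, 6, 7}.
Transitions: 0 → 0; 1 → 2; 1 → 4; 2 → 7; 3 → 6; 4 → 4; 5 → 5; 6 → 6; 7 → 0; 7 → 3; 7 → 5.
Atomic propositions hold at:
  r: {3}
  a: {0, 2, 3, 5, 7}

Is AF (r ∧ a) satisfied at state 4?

No

Sat(r ∧ a) = {3}
AF (r ∧ a): least fixpoint, start Z0 = {3}, add states with every successor in Z. Already a fixed point.
Sat(AF (r ∧ a)) = {3}
4 ∉ Sat(AF (r ∧ a)) = {3}, so the formula does not hold at 4.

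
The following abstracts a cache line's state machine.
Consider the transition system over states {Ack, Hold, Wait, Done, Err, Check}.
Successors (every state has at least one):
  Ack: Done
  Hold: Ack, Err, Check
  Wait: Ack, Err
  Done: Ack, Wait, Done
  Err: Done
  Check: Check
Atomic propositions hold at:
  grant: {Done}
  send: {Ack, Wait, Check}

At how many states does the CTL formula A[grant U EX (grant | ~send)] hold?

Sat(~send) = {Hold, Done, Err}
Sat(grant | ~send) = {Hold, Done, Err}
Sat(EX (grant | ~send)) = {s : some successor in {Hold, Done, Err}} = {Ack, Hold, Wait, Done, Err}
A[grant U EX (grant | ~send)]: least fixpoint, start Z0 = Sat(EX (grant | ~send)) = {Ack, Hold, Wait, Done, Err}, add states in Sat(grant) with every successor in Z. Already a fixed point.
Sat(A[grant U EX (grant | ~send)]) = {Ack, Hold, Wait, Done, Err}
|Sat(A[grant U EX (grant | ~send)])| = |{Ack, Hold, Wait, Done, Err}| = 5.

5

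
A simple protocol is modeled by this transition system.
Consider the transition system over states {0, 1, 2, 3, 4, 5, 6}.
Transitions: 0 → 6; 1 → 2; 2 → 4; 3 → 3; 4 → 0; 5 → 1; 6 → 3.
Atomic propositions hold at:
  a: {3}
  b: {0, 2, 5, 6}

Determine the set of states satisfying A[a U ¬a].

{0, 1, 2, 4, 5, 6}

Sat(¬a) = {0, 1, 2, 4, 5, 6}
A[a U ¬a]: least fixpoint, start Z0 = Sat(¬a) = {0, 1, 2, 4, 5, 6}, add states in Sat(a) with every successor in Z. Already a fixed point.
Sat(A[a U ¬a]) = {0, 1, 2, 4, 5, 6}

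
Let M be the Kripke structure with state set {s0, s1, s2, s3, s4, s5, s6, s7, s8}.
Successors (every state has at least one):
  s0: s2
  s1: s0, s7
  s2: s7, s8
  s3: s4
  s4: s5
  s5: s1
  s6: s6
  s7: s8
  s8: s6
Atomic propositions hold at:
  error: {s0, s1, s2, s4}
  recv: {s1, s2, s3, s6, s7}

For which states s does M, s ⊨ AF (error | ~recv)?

{s0, s1, s2, s3, s4, s5, s7, s8}

Sat(~recv) = {s0, s4, s5, s8}
Sat(error | ~recv) = {s0, s1, s2, s4, s5, s8}
AF (error | ~recv): least fixpoint, start Z0 = {s0, s1, s2, s4, s5, s8}, add states with every successor in Z. Z1 = {s0, s1, s2, s3, s4, s5, s7, s8}; fixed.
Sat(AF (error | ~recv)) = {s0, s1, s2, s3, s4, s5, s7, s8}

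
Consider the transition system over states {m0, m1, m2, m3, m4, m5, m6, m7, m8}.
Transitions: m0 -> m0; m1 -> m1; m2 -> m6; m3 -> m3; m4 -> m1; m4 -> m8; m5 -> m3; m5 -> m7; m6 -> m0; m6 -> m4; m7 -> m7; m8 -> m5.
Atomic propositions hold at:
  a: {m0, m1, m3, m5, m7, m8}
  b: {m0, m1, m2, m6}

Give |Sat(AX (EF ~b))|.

5

Sat(~b) = {m3, m4, m5, m7, m8}
EF ~b: least fixpoint, start Z0 = {m3, m4, m5, m7, m8}, add states with some successor in Z. Z1 = {m3, m4, m5, m6, m7, m8}; Z2 = {m2, m3, m4, m5, m6, m7, m8}; fixed.
Sat(EF ~b) = {m2, m3, m4, m5, m6, m7, m8}
Sat(AX (EF ~b)) = {s : every successor in {m2, m3, m4, m5, m6, m7, m8}} = {m2, m3, m5, m7, m8}
|Sat(AX (EF ~b))| = |{m2, m3, m5, m7, m8}| = 5.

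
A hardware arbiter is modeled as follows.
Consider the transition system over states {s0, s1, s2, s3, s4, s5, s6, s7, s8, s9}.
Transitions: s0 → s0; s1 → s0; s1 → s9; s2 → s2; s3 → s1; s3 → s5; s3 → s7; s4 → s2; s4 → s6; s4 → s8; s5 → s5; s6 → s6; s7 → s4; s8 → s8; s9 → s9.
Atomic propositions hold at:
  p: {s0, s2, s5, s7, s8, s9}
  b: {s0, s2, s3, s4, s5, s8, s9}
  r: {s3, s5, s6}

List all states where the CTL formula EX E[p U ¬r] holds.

{s0, s1, s2, s3, s4, s7, s8, s9}

Sat(¬r) = {s0, s1, s2, s4, s7, s8, s9}
E[p U ¬r]: least fixpoint, start Z0 = Sat(¬r) = {s0, s1, s2, s4, s7, s8, s9}, add states in Sat(p) with some successor in Z. Already a fixed point.
Sat(E[p U ¬r]) = {s0, s1, s2, s4, s7, s8, s9}
Sat(EX E[p U ¬r]) = {s : some successor in {s0, s1, s2, s4, s7, s8, s9}} = {s0, s1, s2, s3, s4, s7, s8, s9}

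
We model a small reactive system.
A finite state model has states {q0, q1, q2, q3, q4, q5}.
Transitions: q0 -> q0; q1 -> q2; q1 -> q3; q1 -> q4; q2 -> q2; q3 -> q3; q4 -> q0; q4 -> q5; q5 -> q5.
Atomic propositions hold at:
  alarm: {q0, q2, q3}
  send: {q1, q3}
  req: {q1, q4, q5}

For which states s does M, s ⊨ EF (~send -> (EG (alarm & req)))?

Sat(~send) = {q0, q2, q4, q5}
Sat(alarm & req) = ∅
EG (alarm & req): greatest fixpoint, start Z0 = ∅, keep only states in Sat with some successor in Z. Already a fixed point.
Sat(EG (alarm & req)) = ∅
Sat(~send -> (EG (alarm & req))) = {q1, q3}
EF (~send -> (EG (alarm & req))): least fixpoint, start Z0 = {q1, q3}, add states with some successor in Z. Already a fixed point.
Sat(EF (~send -> (EG (alarm & req)))) = {q1, q3}

{q1, q3}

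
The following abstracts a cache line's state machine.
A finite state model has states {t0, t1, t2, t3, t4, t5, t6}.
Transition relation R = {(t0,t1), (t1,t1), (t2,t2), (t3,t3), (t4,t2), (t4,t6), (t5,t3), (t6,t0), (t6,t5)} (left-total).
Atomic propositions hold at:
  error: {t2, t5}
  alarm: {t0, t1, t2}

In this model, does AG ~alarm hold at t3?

Yes

Sat(~alarm) = {t3, t4, t5, t6}
AG ~alarm: greatest fixpoint, start Z0 = {t3, t4, t5, t6}, keep only states in Sat with every successor in Z. Z1 = {t3, t5}; fixed.
Sat(AG ~alarm) = {t3, t5}
t3 ∈ Sat(AG ~alarm) = {t3, t5}, so the formula holds at t3.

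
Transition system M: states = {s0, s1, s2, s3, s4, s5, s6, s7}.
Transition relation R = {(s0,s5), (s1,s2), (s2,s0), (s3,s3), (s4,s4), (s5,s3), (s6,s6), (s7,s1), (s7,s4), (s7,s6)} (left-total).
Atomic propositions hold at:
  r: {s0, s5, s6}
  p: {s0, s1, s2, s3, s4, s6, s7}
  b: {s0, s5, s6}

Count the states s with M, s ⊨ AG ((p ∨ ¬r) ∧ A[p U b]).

Sat(¬r) = {s1, s2, s3, s4, s7}
Sat(p ∨ ¬r) = {s0, s1, s2, s3, s4, s6, s7}
A[p U b]: least fixpoint, start Z0 = Sat(b) = {s0, s5, s6}, add states in Sat(p) with every successor in Z. Z1 = {s0, s2, s5, s6}; Z2 = {s0, s1, s2, s5, s6}; fixed.
Sat(A[p U b]) = {s0, s1, s2, s5, s6}
Sat((p ∨ ¬r) ∧ A[p U b]) = {s0, s1, s2, s6}
AG ((p ∨ ¬r) ∧ A[p U b]): greatest fixpoint, start Z0 = {s0, s1, s2, s6}, keep only states in Sat with every successor in Z. Z1 = {s1, s2, s6}; Z2 = {s1, s6}; Z3 = {s6}; fixed.
Sat(AG ((p ∨ ¬r) ∧ A[p U b])) = {s6}
|Sat(AG ((p ∨ ¬r) ∧ A[p U b]))| = |{s6}| = 1.

1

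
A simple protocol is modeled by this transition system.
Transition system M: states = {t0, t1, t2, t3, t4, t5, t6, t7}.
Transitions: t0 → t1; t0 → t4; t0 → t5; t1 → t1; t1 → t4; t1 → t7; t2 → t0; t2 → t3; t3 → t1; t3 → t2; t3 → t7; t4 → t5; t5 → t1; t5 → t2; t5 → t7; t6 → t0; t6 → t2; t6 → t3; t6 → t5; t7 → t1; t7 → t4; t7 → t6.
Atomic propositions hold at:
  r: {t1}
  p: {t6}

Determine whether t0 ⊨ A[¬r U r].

No

Sat(¬r) = {t0, t2, t3, t4, t5, t6, t7}
A[¬r U r]: least fixpoint, start Z0 = Sat(r) = {t1}, add states in Sat(¬r) with every successor in Z. Already a fixed point.
Sat(A[¬r U r]) = {t1}
t0 ∉ Sat(A[¬r U r]) = {t1}, so the formula does not hold at t0.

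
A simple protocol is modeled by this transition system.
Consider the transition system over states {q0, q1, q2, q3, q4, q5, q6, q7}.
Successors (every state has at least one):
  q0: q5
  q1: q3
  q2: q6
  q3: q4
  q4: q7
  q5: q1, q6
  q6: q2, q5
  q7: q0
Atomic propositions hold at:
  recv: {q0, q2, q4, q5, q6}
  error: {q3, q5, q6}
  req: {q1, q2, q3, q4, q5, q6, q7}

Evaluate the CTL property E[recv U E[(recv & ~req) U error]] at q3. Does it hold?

Sat(~req) = {q0}
Sat(recv & ~req) = {q0}
E[(recv & ~req) U error]: least fixpoint, start Z0 = Sat(error) = {q3, q5, q6}, add states in Sat(recv & ~req) with some successor in Z. Z1 = {q0, q3, q5, q6}; fixed.
Sat(E[(recv & ~req) U error]) = {q0, q3, q5, q6}
E[recv U E[(recv & ~req) U error]]: least fixpoint, start Z0 = Sat(E[(recv & ~req) U error]) = {q0, q3, q5, q6}, add states in Sat(recv) with some successor in Z. Z1 = {q0, q2, q3, q5, q6}; fixed.
Sat(E[recv U E[(recv & ~req) U error]]) = {q0, q2, q3, q5, q6}
q3 ∈ Sat(E[recv U E[(recv & ~req) U error]]) = {q0, q2, q3, q5, q6}, so the formula holds at q3.

Yes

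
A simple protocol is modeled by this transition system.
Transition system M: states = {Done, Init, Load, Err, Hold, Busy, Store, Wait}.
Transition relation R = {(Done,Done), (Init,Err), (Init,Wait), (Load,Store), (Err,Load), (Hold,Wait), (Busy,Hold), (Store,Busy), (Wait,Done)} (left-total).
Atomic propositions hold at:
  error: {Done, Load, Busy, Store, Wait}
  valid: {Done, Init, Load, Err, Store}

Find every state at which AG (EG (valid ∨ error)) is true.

Sat(valid ∨ error) = {Done, Init, Load, Err, Busy, Store, Wait}
EG (valid ∨ error): greatest fixpoint, start Z0 = {Done, Init, Load, Err, Busy, Store, Wait}, keep only states in Sat with some successor in Z. Z1 = {Done, Init, Load, Err, Store, Wait}; Z2 = {Done, Init, Load, Err, Wait}; Z3 = {Done, Init, Err, Wait}; Z4 = {Done, Init, Wait}; fixed.
Sat(EG (valid ∨ error)) = {Done, Init, Wait}
AG (EG (valid ∨ error)): greatest fixpoint, start Z0 = {Done, Init, Wait}, keep only states in Sat with every successor in Z. Z1 = {Done, Wait}; fixed.
Sat(AG (EG (valid ∨ error))) = {Done, Wait}

{Done, Wait}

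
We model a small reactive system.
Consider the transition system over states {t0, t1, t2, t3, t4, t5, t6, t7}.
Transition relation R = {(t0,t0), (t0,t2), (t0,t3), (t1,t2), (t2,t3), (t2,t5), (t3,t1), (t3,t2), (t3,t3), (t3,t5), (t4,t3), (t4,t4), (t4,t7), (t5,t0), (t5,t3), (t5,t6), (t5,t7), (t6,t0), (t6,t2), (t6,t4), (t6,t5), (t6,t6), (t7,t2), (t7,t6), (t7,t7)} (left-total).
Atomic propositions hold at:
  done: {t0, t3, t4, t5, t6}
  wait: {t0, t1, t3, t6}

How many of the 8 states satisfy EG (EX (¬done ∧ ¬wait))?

6

Sat(¬done) = {t1, t2, t7}
Sat(¬wait) = {t2, t4, t5, t7}
Sat(¬done ∧ ¬wait) = {t2, t7}
Sat(EX (¬done ∧ ¬wait)) = {s : some successor in {t2, t7}} = {t0, t1, t3, t4, t5, t6, t7}
EG (EX (¬done ∧ ¬wait)): greatest fixpoint, start Z0 = {t0, t1, t3, t4, t5, t6, t7}, keep only states in Sat with some successor in Z. Z1 = {t0, t3, t4, t5, t6, t7}; fixed.
Sat(EG (EX (¬done ∧ ¬wait))) = {t0, t3, t4, t5, t6, t7}
|Sat(EG (EX (¬done ∧ ¬wait)))| = |{t0, t3, t4, t5, t6, t7}| = 6.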